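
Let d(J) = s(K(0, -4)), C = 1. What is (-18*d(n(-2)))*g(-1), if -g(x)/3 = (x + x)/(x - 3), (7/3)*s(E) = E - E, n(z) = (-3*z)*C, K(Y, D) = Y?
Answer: 0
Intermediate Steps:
n(z) = -3*z (n(z) = -3*z*1 = -3*z)
s(E) = 0 (s(E) = 3*(E - E)/7 = (3/7)*0 = 0)
g(x) = -6*x/(-3 + x) (g(x) = -3*(x + x)/(x - 3) = -3*2*x/(-3 + x) = -6*x/(-3 + x))
d(J) = 0
(-18*d(n(-2)))*g(-1) = (-18*0)*(-6*(-1)/(-3 - 1)) = 0*(-6*(-1)/(-4)) = 0*(-6*(-1)*(-¼)) = 0*(-3/2) = 0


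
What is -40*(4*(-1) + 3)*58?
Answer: 2320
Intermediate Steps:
-40*(4*(-1) + 3)*58 = -40*(-4 + 3)*58 = -40*(-1)*58 = 40*58 = 2320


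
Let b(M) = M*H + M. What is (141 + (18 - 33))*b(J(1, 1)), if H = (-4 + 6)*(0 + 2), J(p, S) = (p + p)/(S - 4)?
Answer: -420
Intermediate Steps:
J(p, S) = 2*p/(-4 + S) (J(p, S) = (2*p)/(-4 + S) = 2*p/(-4 + S))
H = 4 (H = 2*2 = 4)
b(M) = 5*M (b(M) = M*4 + M = 4*M + M = 5*M)
(141 + (18 - 33))*b(J(1, 1)) = (141 + (18 - 33))*(5*(2*1/(-4 + 1))) = (141 - 15)*(5*(2*1/(-3))) = 126*(5*(2*1*(-⅓))) = 126*(5*(-⅔)) = 126*(-10/3) = -420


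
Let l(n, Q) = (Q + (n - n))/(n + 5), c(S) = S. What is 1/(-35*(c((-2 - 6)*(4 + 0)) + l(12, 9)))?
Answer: 17/18725 ≈ 0.00090788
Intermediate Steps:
l(n, Q) = Q/(5 + n) (l(n, Q) = (Q + 0)/(5 + n) = Q/(5 + n))
1/(-35*(c((-2 - 6)*(4 + 0)) + l(12, 9))) = 1/(-35*((-2 - 6)*(4 + 0) + 9/(5 + 12))) = 1/(-35*(-8*4 + 9/17)) = 1/(-35*(-32 + 9*(1/17))) = 1/(-35*(-32 + 9/17)) = 1/(-35*(-535/17)) = 1/(18725/17) = 17/18725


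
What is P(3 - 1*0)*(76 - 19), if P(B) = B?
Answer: 171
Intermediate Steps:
P(3 - 1*0)*(76 - 19) = (3 - 1*0)*(76 - 19) = (3 + 0)*57 = 3*57 = 171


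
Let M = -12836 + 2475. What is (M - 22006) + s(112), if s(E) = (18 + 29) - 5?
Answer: -32325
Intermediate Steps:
s(E) = 42 (s(E) = 47 - 5 = 42)
M = -10361
(M - 22006) + s(112) = (-10361 - 22006) + 42 = -32367 + 42 = -32325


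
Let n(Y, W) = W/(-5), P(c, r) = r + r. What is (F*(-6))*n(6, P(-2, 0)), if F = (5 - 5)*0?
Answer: 0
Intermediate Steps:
F = 0 (F = 0*0 = 0)
P(c, r) = 2*r
n(Y, W) = -W/5 (n(Y, W) = W*(-⅕) = -W/5)
(F*(-6))*n(6, P(-2, 0)) = (0*(-6))*(-2*0/5) = 0*(-⅕*0) = 0*0 = 0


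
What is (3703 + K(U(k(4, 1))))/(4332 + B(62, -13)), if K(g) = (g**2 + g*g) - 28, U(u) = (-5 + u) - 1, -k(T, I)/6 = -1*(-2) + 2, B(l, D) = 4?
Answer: 5475/4336 ≈ 1.2627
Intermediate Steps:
k(T, I) = -24 (k(T, I) = -6*(-1*(-2) + 2) = -6*(2 + 2) = -6*4 = -24)
U(u) = -6 + u
K(g) = -28 + 2*g**2 (K(g) = (g**2 + g**2) - 28 = 2*g**2 - 28 = -28 + 2*g**2)
(3703 + K(U(k(4, 1))))/(4332 + B(62, -13)) = (3703 + (-28 + 2*(-6 - 24)**2))/(4332 + 4) = (3703 + (-28 + 2*(-30)**2))/4336 = (3703 + (-28 + 2*900))*(1/4336) = (3703 + (-28 + 1800))*(1/4336) = (3703 + 1772)*(1/4336) = 5475*(1/4336) = 5475/4336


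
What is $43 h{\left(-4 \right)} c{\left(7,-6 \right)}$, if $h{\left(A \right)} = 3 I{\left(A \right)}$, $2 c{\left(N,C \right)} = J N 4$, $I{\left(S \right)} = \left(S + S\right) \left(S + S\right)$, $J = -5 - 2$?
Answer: $-809088$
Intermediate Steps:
$J = -7$
$I{\left(S \right)} = 4 S^{2}$ ($I{\left(S \right)} = 2 S 2 S = 4 S^{2}$)
$c{\left(N,C \right)} = - 14 N$ ($c{\left(N,C \right)} = \frac{- 7 N 4}{2} = \frac{\left(-28\right) N}{2} = - 14 N$)
$h{\left(A \right)} = 12 A^{2}$ ($h{\left(A \right)} = 3 \cdot 4 A^{2} = 12 A^{2}$)
$43 h{\left(-4 \right)} c{\left(7,-6 \right)} = 43 \cdot 12 \left(-4\right)^{2} \left(\left(-14\right) 7\right) = 43 \cdot 12 \cdot 16 \left(-98\right) = 43 \cdot 192 \left(-98\right) = 8256 \left(-98\right) = -809088$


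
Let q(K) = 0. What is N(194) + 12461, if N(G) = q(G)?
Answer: 12461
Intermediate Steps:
N(G) = 0
N(194) + 12461 = 0 + 12461 = 12461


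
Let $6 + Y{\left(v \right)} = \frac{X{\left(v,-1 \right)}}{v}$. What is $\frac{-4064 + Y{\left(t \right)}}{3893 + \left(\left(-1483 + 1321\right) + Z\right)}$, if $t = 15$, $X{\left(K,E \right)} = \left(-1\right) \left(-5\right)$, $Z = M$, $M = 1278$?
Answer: $- \frac{12209}{15027} \approx -0.81247$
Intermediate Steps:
$Z = 1278$
$X{\left(K,E \right)} = 5$
$Y{\left(v \right)} = -6 + \frac{5}{v}$
$\frac{-4064 + Y{\left(t \right)}}{3893 + \left(\left(-1483 + 1321\right) + Z\right)} = \frac{-4064 - \left(6 - \frac{5}{15}\right)}{3893 + \left(\left(-1483 + 1321\right) + 1278\right)} = \frac{-4064 + \left(-6 + 5 \cdot \frac{1}{15}\right)}{3893 + \left(-162 + 1278\right)} = \frac{-4064 + \left(-6 + \frac{1}{3}\right)}{3893 + 1116} = \frac{-4064 - \frac{17}{3}}{5009} = \left(- \frac{12209}{3}\right) \frac{1}{5009} = - \frac{12209}{15027}$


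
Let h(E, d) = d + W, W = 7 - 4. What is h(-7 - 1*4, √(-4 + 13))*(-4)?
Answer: -24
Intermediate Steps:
W = 3
h(E, d) = 3 + d (h(E, d) = d + 3 = 3 + d)
h(-7 - 1*4, √(-4 + 13))*(-4) = (3 + √(-4 + 13))*(-4) = (3 + √9)*(-4) = (3 + 3)*(-4) = 6*(-4) = -24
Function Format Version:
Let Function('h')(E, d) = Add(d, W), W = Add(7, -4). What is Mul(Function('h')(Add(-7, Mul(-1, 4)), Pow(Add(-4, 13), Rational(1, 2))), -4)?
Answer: -24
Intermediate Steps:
W = 3
Function('h')(E, d) = Add(3, d) (Function('h')(E, d) = Add(d, 3) = Add(3, d))
Mul(Function('h')(Add(-7, Mul(-1, 4)), Pow(Add(-4, 13), Rational(1, 2))), -4) = Mul(Add(3, Pow(Add(-4, 13), Rational(1, 2))), -4) = Mul(Add(3, Pow(9, Rational(1, 2))), -4) = Mul(Add(3, 3), -4) = Mul(6, -4) = -24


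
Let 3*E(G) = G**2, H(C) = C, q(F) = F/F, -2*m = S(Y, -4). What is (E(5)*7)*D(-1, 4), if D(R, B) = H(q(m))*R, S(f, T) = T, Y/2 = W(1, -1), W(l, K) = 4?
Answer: -175/3 ≈ -58.333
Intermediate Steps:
Y = 8 (Y = 2*4 = 8)
m = 2 (m = -1/2*(-4) = 2)
q(F) = 1
E(G) = G**2/3
D(R, B) = R (D(R, B) = 1*R = R)
(E(5)*7)*D(-1, 4) = (((1/3)*5**2)*7)*(-1) = (((1/3)*25)*7)*(-1) = ((25/3)*7)*(-1) = (175/3)*(-1) = -175/3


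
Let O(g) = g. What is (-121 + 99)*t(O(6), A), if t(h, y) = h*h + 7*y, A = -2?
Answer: -484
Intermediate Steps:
t(h, y) = h² + 7*y
(-121 + 99)*t(O(6), A) = (-121 + 99)*(6² + 7*(-2)) = -22*(36 - 14) = -22*22 = -484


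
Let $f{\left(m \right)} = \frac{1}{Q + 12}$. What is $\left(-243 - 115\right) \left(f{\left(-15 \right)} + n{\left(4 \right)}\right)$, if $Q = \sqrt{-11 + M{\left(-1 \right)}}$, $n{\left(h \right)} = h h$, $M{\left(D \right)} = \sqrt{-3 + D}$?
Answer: $-5728 - \frac{358}{12 + \sqrt{-11 + 2 i}} \approx -5755.1 + 7.3418 i$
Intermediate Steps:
$n{\left(h \right)} = h^{2}$
$Q = \sqrt{-11 + 2 i}$ ($Q = \sqrt{-11 + \sqrt{-3 - 1}} = \sqrt{-11 + \sqrt{-4}} = \sqrt{-11 + 2 i} \approx 0.30028 + 3.3302 i$)
$f{\left(m \right)} = \frac{1}{12 + \sqrt{-11 + 2 i}}$ ($f{\left(m \right)} = \frac{1}{\sqrt{-11 + 2 i} + 12} = \frac{1}{12 + \sqrt{-11 + 2 i}}$)
$\left(-243 - 115\right) \left(f{\left(-15 \right)} + n{\left(4 \right)}\right) = \left(-243 - 115\right) \left(\frac{1}{12 + \sqrt{-11 + 2 i}} + 4^{2}\right) = - 358 \left(\frac{1}{12 + \sqrt{-11 + 2 i}} + 16\right) = - 358 \left(16 + \frac{1}{12 + \sqrt{-11 + 2 i}}\right) = -5728 - \frac{358}{12 + \sqrt{-11 + 2 i}}$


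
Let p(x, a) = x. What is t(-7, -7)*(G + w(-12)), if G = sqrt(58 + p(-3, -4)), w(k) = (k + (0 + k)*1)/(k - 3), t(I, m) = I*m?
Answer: 392/5 + 49*sqrt(55) ≈ 441.79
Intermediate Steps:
w(k) = 2*k/(-3 + k) (w(k) = (k + k*1)/(-3 + k) = (k + k)/(-3 + k) = (2*k)/(-3 + k) = 2*k/(-3 + k))
G = sqrt(55) (G = sqrt(58 - 3) = sqrt(55) ≈ 7.4162)
t(-7, -7)*(G + w(-12)) = (-7*(-7))*(sqrt(55) + 2*(-12)/(-3 - 12)) = 49*(sqrt(55) + 2*(-12)/(-15)) = 49*(sqrt(55) + 2*(-12)*(-1/15)) = 49*(sqrt(55) + 8/5) = 49*(8/5 + sqrt(55)) = 392/5 + 49*sqrt(55)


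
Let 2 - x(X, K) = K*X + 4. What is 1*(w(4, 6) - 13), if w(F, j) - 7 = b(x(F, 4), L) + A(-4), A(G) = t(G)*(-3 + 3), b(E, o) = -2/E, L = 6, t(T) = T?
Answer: -53/9 ≈ -5.8889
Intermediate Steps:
x(X, K) = -2 - K*X (x(X, K) = 2 - (K*X + 4) = 2 - (4 + K*X) = 2 + (-4 - K*X) = -2 - K*X)
A(G) = 0 (A(G) = G*(-3 + 3) = G*0 = 0)
w(F, j) = 7 - 2/(-2 - 4*F) (w(F, j) = 7 + (-2/(-2 - 1*4*F) + 0) = 7 + (-2/(-2 - 4*F) + 0) = 7 - 2/(-2 - 4*F))
1*(w(4, 6) - 13) = 1*(2*(4 + 7*4)/(1 + 2*4) - 13) = 1*(2*(4 + 28)/(1 + 8) - 13) = 1*(2*32/9 - 13) = 1*(2*(1/9)*32 - 13) = 1*(64/9 - 13) = 1*(-53/9) = -53/9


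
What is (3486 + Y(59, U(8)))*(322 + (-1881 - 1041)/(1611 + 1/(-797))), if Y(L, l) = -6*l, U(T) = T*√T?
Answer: 716561623974/641983 - 19733194464*√2/641983 ≈ 1.0727e+6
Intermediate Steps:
U(T) = T^(3/2)
(3486 + Y(59, U(8)))*(322 + (-1881 - 1041)/(1611 + 1/(-797))) = (3486 - 96*√2)*(322 + (-1881 - 1041)/(1611 + 1/(-797))) = (3486 - 96*√2)*(322 - 2922/(1611 - 1/797)) = (3486 - 96*√2)*(322 - 2922/1283966/797) = (3486 - 96*√2)*(322 - 2922*797/1283966) = (3486 - 96*√2)*(322 - 1164417/641983) = (3486 - 96*√2)*(205554109/641983) = 716561623974/641983 - 19733194464*√2/641983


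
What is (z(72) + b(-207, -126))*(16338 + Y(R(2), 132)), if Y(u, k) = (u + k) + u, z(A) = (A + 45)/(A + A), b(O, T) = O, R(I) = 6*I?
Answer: -27206853/8 ≈ -3.4009e+6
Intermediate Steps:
z(A) = (45 + A)/(2*A) (z(A) = (45 + A)/((2*A)) = (45 + A)*(1/(2*A)) = (45 + A)/(2*A))
Y(u, k) = k + 2*u (Y(u, k) = (k + u) + u = k + 2*u)
(z(72) + b(-207, -126))*(16338 + Y(R(2), 132)) = ((1/2)*(45 + 72)/72 - 207)*(16338 + (132 + 2*(6*2))) = ((1/2)*(1/72)*117 - 207)*(16338 + (132 + 2*12)) = (13/16 - 207)*(16338 + (132 + 24)) = -3299*(16338 + 156)/16 = -3299/16*16494 = -27206853/8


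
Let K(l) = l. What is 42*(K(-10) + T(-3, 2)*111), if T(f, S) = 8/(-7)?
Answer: -5748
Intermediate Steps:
T(f, S) = -8/7 (T(f, S) = 8*(-⅐) = -8/7)
42*(K(-10) + T(-3, 2)*111) = 42*(-10 - 8/7*111) = 42*(-10 - 888/7) = 42*(-958/7) = -5748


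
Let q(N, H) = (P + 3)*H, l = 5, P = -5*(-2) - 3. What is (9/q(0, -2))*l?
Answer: -9/4 ≈ -2.2500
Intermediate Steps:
P = 7 (P = 10 - 3 = 7)
q(N, H) = 10*H (q(N, H) = (7 + 3)*H = 10*H)
(9/q(0, -2))*l = (9/((10*(-2))))*5 = (9/(-20))*5 = (9*(-1/20))*5 = -9/20*5 = -9/4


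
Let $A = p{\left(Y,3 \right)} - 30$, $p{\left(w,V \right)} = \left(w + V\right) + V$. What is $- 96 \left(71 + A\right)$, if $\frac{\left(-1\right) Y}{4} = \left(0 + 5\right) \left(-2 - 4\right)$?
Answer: $-16032$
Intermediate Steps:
$Y = 120$ ($Y = - 4 \left(0 + 5\right) \left(-2 - 4\right) = - 4 \cdot 5 \left(-6\right) = \left(-4\right) \left(-30\right) = 120$)
$p{\left(w,V \right)} = w + 2 V$ ($p{\left(w,V \right)} = \left(V + w\right) + V = w + 2 V$)
$A = 96$ ($A = \left(120 + 2 \cdot 3\right) - 30 = \left(120 + 6\right) - 30 = 126 - 30 = 96$)
$- 96 \left(71 + A\right) = - 96 \left(71 + 96\right) = \left(-96\right) 167 = -16032$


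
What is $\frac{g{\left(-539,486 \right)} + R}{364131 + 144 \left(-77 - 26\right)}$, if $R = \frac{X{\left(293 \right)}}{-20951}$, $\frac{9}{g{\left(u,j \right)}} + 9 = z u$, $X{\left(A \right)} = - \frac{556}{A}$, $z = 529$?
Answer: $\frac{103290053}{611403421518820980} \approx 1.6894 \cdot 10^{-10}$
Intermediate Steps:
$g{\left(u,j \right)} = \frac{9}{-9 + 529 u}$
$R = \frac{556}{6138643}$ ($R = \frac{\left(-556\right) \frac{1}{293}}{-20951} = \left(-556\right) \frac{1}{293} \left(- \frac{1}{20951}\right) = \left(- \frac{556}{293}\right) \left(- \frac{1}{20951}\right) = \frac{556}{6138643} \approx 9.0574 \cdot 10^{-5}$)
$\frac{g{\left(-539,486 \right)} + R}{364131 + 144 \left(-77 - 26\right)} = \frac{\frac{9}{-9 + 529 \left(-539\right)} + \frac{556}{6138643}}{364131 + 144 \left(-77 - 26\right)} = \frac{\frac{9}{-9 - 285131} + \frac{556}{6138643}}{364131 + 144 \left(-103\right)} = \frac{\frac{9}{-285140} + \frac{556}{6138643}}{364131 - 14832} = \frac{9 \left(- \frac{1}{285140}\right) + \frac{556}{6138643}}{349299} = \left(- \frac{9}{285140} + \frac{556}{6138643}\right) \frac{1}{349299} = \frac{103290053}{1750372665020} \cdot \frac{1}{349299} = \frac{103290053}{611403421518820980}$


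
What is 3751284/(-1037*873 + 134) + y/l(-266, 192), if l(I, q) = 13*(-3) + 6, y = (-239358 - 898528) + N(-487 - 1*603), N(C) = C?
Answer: 1030839696620/29870511 ≈ 34510.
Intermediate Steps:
y = -1138976 (y = (-239358 - 898528) + (-487 - 1*603) = -1137886 + (-487 - 603) = -1137886 - 1090 = -1138976)
l(I, q) = -33 (l(I, q) = -39 + 6 = -33)
3751284/(-1037*873 + 134) + y/l(-266, 192) = 3751284/(-1037*873 + 134) - 1138976/(-33) = 3751284/(-905301 + 134) - 1138976*(-1/33) = 3751284/(-905167) + 1138976/33 = 3751284*(-1/905167) + 1138976/33 = -3751284/905167 + 1138976/33 = 1030839696620/29870511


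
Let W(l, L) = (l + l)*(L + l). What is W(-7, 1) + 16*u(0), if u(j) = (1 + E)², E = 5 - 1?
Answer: 484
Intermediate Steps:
W(l, L) = 2*l*(L + l) (W(l, L) = (2*l)*(L + l) = 2*l*(L + l))
E = 4
u(j) = 25 (u(j) = (1 + 4)² = 5² = 25)
W(-7, 1) + 16*u(0) = 2*(-7)*(1 - 7) + 16*25 = 2*(-7)*(-6) + 400 = 84 + 400 = 484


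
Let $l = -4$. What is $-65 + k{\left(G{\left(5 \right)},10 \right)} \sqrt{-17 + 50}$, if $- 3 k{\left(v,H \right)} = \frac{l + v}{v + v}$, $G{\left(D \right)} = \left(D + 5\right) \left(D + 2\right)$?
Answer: $-65 - \frac{11 \sqrt{33}}{70} \approx -65.903$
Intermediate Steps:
$G{\left(D \right)} = \left(2 + D\right) \left(5 + D\right)$ ($G{\left(D \right)} = \left(5 + D\right) \left(2 + D\right) = \left(2 + D\right) \left(5 + D\right)$)
$k{\left(v,H \right)} = - \frac{-4 + v}{6 v}$ ($k{\left(v,H \right)} = - \frac{\left(-4 + v\right) \frac{1}{v + v}}{3} = - \frac{\left(-4 + v\right) \frac{1}{2 v}}{3} = - \frac{\frac{1}{2} \frac{1}{v} \left(-4 + v\right)}{3} = - \frac{-4 + v}{6 v}$)
$-65 + k{\left(G{\left(5 \right)},10 \right)} \sqrt{-17 + 50} = -65 + \frac{4 - \left(10 + 5^{2} + 7 \cdot 5\right)}{6 \left(10 + 5^{2} + 7 \cdot 5\right)} \sqrt{-17 + 50} = -65 + \frac{4 - \left(10 + 25 + 35\right)}{6 \left(10 + 25 + 35\right)} \sqrt{33} = -65 + \frac{4 - 70}{6 \cdot 70} \sqrt{33} = -65 + \frac{1}{6} \cdot \frac{1}{70} \left(4 - 70\right) \sqrt{33} = -65 + \frac{1}{6} \cdot \frac{1}{70} \left(-66\right) \sqrt{33} = -65 - \frac{11 \sqrt{33}}{70}$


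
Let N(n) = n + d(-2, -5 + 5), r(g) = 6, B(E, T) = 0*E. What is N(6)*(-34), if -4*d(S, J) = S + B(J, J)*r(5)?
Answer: -221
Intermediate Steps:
B(E, T) = 0
d(S, J) = -S/4 (d(S, J) = -(S + 0*6)/4 = -(S + 0)/4 = -S/4)
N(n) = ½ + n (N(n) = n - ¼*(-2) = n + ½ = ½ + n)
N(6)*(-34) = (½ + 6)*(-34) = (13/2)*(-34) = -221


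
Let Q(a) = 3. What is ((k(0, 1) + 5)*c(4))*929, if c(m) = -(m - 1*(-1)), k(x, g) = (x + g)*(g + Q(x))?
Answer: -41805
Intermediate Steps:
k(x, g) = (3 + g)*(g + x) (k(x, g) = (x + g)*(g + 3) = (g + x)*(3 + g) = (3 + g)*(g + x))
c(m) = -1 - m (c(m) = -(m + 1) = -(1 + m) = -1 - m)
((k(0, 1) + 5)*c(4))*929 = (((1² + 3*1 + 3*0 + 1*0) + 5)*(-1 - 1*4))*929 = (((1 + 3 + 0 + 0) + 5)*(-1 - 4))*929 = ((4 + 5)*(-5))*929 = (9*(-5))*929 = -45*929 = -41805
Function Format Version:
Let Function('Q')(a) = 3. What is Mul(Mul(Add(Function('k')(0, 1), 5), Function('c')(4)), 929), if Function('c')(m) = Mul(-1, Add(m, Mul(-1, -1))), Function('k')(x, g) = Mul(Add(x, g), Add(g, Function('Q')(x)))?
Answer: -41805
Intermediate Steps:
Function('k')(x, g) = Mul(Add(3, g), Add(g, x)) (Function('k')(x, g) = Mul(Add(x, g), Add(g, 3)) = Mul(Add(g, x), Add(3, g)) = Mul(Add(3, g), Add(g, x)))
Function('c')(m) = Add(-1, Mul(-1, m)) (Function('c')(m) = Mul(-1, Add(m, 1)) = Mul(-1, Add(1, m)) = Add(-1, Mul(-1, m)))
Mul(Mul(Add(Function('k')(0, 1), 5), Function('c')(4)), 929) = Mul(Mul(Add(Add(Pow(1, 2), Mul(3, 1), Mul(3, 0), Mul(1, 0)), 5), Add(-1, Mul(-1, 4))), 929) = Mul(Mul(Add(Add(1, 3, 0, 0), 5), Add(-1, -4)), 929) = Mul(Mul(Add(4, 5), -5), 929) = Mul(Mul(9, -5), 929) = Mul(-45, 929) = -41805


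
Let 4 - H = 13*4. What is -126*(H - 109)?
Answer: 19782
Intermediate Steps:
H = -48 (H = 4 - 13*4 = 4 - 1*52 = 4 - 52 = -48)
-126*(H - 109) = -126*(-48 - 109) = -126*(-157) = 19782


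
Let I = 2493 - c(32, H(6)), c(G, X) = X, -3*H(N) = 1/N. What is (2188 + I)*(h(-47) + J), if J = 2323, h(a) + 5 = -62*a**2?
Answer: -630257320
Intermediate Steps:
H(N) = -1/(3*N)
h(a) = -5 - 62*a**2
I = 44875/18 (I = 2493 - (-1)/(3*6) = 2493 - 1*(-1/18) = 2493 + 1/18 = 44875/18 ≈ 2493.1)
(2188 + I)*(h(-47) + J) = (2188 + 44875/18)*((-5 - 62*(-47)**2) + 2323) = 84259*((-5 - 62*2209) + 2323)/18 = 84259*((-5 - 136958) + 2323)/18 = 84259*(-136963 + 2323)/18 = (84259/18)*(-134640) = -630257320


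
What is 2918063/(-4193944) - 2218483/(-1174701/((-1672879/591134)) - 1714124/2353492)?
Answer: -608831279175528067942839/100794992420732491384856 ≈ -6.0403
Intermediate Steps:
2918063/(-4193944) - 2218483/(-1174701/((-1672879/591134)) - 1714124/2353492) = 2918063*(-1/4193944) - 2218483/(-1174701/((-1672879*1/591134)) - 1714124*1/2353492) = -2918063/4193944 - 2218483/(-1174701/(-1672879/591134) - 428531/588373) = -2918063/4193944 - 2218483/(-1174701*(-591134/1672879) - 428531/588373) = -2918063/4193944 - 2218483/(694405700934/1672879 - 428531/588373) = -2918063/4193944 - 2218483/408568848595129633/984276835867 = -2918063/4193944 - 2218483*984276835867/408568848595129633 = -2918063/4193944 - 128447142803807633/24033461682066449 = -608831279175528067942839/100794992420732491384856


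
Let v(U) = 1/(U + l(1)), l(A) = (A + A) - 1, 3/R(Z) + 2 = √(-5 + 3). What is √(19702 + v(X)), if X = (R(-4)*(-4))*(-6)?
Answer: √((453145 + 236424*I*√2)/(23 + 12*I*√2)) ≈ 140.36 + 0.e-4*I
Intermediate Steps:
R(Z) = 3/(-2 + I*√2) (R(Z) = 3/(-2 + √(-5 + 3)) = 3/(-2 + √(-2)) = 3/(-2 + I*√2))
l(A) = -1 + 2*A (l(A) = 2*A - 1 = -1 + 2*A)
X = -24 - 12*I*√2 (X = ((-1 - I*√2/2)*(-4))*(-6) = (4 + 2*I*√2)*(-6) = -24 - 12*I*√2 ≈ -24.0 - 16.971*I)
v(U) = 1/(1 + U) (v(U) = 1/(U + (-1 + 2*1)) = 1/(U + (-1 + 2)) = 1/(U + 1) = 1/(1 + U))
√(19702 + v(X)) = √(19702 + 1/(1 + (-24 - 12*I*√2))) = √(19702 + 1/(-23 - 12*I*√2))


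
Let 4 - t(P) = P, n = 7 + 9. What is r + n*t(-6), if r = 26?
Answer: 186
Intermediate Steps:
n = 16
t(P) = 4 - P
r + n*t(-6) = 26 + 16*(4 - 1*(-6)) = 26 + 16*(4 + 6) = 26 + 16*10 = 26 + 160 = 186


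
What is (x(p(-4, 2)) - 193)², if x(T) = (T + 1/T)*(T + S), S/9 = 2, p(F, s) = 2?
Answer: 20449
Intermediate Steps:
S = 18 (S = 9*2 = 18)
x(T) = (18 + T)*(T + 1/T) (x(T) = (T + 1/T)*(T + 18) = (T + 1/T)*(18 + T) = (18 + T)*(T + 1/T))
(x(p(-4, 2)) - 193)² = ((1 + 2² + 18*2 + 18/2) - 193)² = ((1 + 4 + 36 + 18*(½)) - 193)² = ((1 + 4 + 36 + 9) - 193)² = (50 - 193)² = (-143)² = 20449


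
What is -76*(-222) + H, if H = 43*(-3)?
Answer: 16743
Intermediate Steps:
H = -129
-76*(-222) + H = -76*(-222) - 129 = 16872 - 129 = 16743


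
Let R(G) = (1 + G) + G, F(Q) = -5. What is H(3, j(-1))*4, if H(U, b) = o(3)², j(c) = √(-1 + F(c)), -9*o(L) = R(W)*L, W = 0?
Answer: 4/9 ≈ 0.44444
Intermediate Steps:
R(G) = 1 + 2*G
o(L) = -L/9 (o(L) = -(1 + 2*0)*L/9 = -(1 + 0)*L/9 = -L/9)
j(c) = I*√6 (j(c) = √(-1 - 5) = √(-6) = I*√6)
H(U, b) = ⅑ (H(U, b) = (-⅑*3)² = (-⅓)² = ⅑)
H(3, j(-1))*4 = (⅑)*4 = 4/9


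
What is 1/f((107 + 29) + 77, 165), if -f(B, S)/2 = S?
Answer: -1/330 ≈ -0.0030303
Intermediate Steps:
f(B, S) = -2*S
1/f((107 + 29) + 77, 165) = 1/(-2*165) = 1/(-330) = -1/330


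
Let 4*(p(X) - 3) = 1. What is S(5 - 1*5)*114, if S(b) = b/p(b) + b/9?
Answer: 0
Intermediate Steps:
p(X) = 13/4 (p(X) = 3 + (¼)*1 = 3 + ¼ = 13/4)
S(b) = 49*b/117 (S(b) = b/(13/4) + b/9 = b*(4/13) + b*(⅑) = 4*b/13 + b/9 = 49*b/117)
S(5 - 1*5)*114 = (49*(5 - 1*5)/117)*114 = (49*(5 - 5)/117)*114 = ((49/117)*0)*114 = 0*114 = 0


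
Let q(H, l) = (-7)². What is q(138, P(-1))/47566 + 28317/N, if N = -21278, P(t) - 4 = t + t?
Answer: -336470950/253027337 ≈ -1.3298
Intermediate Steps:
P(t) = 4 + 2*t (P(t) = 4 + (t + t) = 4 + 2*t)
q(H, l) = 49
q(138, P(-1))/47566 + 28317/N = 49/47566 + 28317/(-21278) = 49*(1/47566) + 28317*(-1/21278) = 49/47566 - 28317/21278 = -336470950/253027337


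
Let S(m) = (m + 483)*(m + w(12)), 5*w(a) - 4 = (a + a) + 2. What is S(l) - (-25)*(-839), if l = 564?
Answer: 575815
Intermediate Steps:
w(a) = 6/5 + 2*a/5 (w(a) = ⅘ + ((a + a) + 2)/5 = ⅘ + (2*a + 2)/5 = ⅘ + (2 + 2*a)/5 = ⅘ + (⅖ + 2*a/5) = 6/5 + 2*a/5)
S(m) = (6 + m)*(483 + m) (S(m) = (m + 483)*(m + (6/5 + (⅖)*12)) = (483 + m)*(m + (6/5 + 24/5)) = (483 + m)*(m + 6) = (483 + m)*(6 + m) = (6 + m)*(483 + m))
S(l) - (-25)*(-839) = (2898 + 564² + 489*564) - (-25)*(-839) = (2898 + 318096 + 275796) - 1*20975 = 596790 - 20975 = 575815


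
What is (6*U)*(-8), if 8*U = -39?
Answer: 234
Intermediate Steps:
U = -39/8 (U = (⅛)*(-39) = -39/8 ≈ -4.8750)
(6*U)*(-8) = (6*(-39/8))*(-8) = -117/4*(-8) = 234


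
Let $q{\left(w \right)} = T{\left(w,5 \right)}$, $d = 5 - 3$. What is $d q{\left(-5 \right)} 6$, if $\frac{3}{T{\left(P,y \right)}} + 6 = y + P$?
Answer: $-6$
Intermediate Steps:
$d = 2$
$T{\left(P,y \right)} = \frac{3}{-6 + P + y}$ ($T{\left(P,y \right)} = \frac{3}{-6 + \left(y + P\right)} = \frac{3}{-6 + \left(P + y\right)} = \frac{3}{-6 + P + y}$)
$q{\left(w \right)} = \frac{3}{-1 + w}$ ($q{\left(w \right)} = \frac{3}{-6 + w + 5} = \frac{3}{-1 + w}$)
$d q{\left(-5 \right)} 6 = 2 \frac{3}{-1 - 5} \cdot 6 = 2 \frac{3}{-6} \cdot 6 = 2 \cdot 3 \left(- \frac{1}{6}\right) 6 = 2 \left(- \frac{1}{2}\right) 6 = \left(-1\right) 6 = -6$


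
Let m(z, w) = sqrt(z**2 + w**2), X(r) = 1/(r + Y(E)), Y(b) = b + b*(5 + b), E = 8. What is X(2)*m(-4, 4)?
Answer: 2*sqrt(2)/57 ≈ 0.049622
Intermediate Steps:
X(r) = 1/(112 + r) (X(r) = 1/(r + 8*(6 + 8)) = 1/(r + 8*14) = 1/(r + 112) = 1/(112 + r))
m(z, w) = sqrt(w**2 + z**2)
X(2)*m(-4, 4) = sqrt(4**2 + (-4)**2)/(112 + 2) = sqrt(16 + 16)/114 = sqrt(32)/114 = (4*sqrt(2))/114 = 2*sqrt(2)/57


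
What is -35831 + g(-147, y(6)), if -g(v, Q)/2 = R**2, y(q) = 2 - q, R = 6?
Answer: -35903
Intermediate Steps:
g(v, Q) = -72 (g(v, Q) = -2*6**2 = -2*36 = -72)
-35831 + g(-147, y(6)) = -35831 - 72 = -35903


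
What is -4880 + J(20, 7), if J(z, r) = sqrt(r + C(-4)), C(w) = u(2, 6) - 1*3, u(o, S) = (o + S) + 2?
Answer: -4880 + sqrt(14) ≈ -4876.3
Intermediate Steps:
u(o, S) = 2 + S + o (u(o, S) = (S + o) + 2 = 2 + S + o)
C(w) = 7 (C(w) = (2 + 6 + 2) - 1*3 = 10 - 3 = 7)
J(z, r) = sqrt(7 + r) (J(z, r) = sqrt(r + 7) = sqrt(7 + r))
-4880 + J(20, 7) = -4880 + sqrt(7 + 7) = -4880 + sqrt(14)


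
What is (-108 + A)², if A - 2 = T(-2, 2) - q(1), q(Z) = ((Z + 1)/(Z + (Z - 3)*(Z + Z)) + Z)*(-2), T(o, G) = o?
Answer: 103684/9 ≈ 11520.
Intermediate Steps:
q(Z) = -2*Z - 2*(1 + Z)/(Z + 2*Z*(-3 + Z)) (q(Z) = ((1 + Z)/(Z + (-3 + Z)*(2*Z)) + Z)*(-2) = ((1 + Z)/(Z + 2*Z*(-3 + Z)) + Z)*(-2) = (Z + (1 + Z)/(Z + 2*Z*(-3 + Z)))*(-2) = -2*Z - 2*(1 + Z)/(Z + 2*Z*(-3 + Z)))
A = ⅔ (A = 2 + (-2 - 2*(-1 - 1*1 - 2*1³ + 5*1²)/(1*(-5 + 2*1))) = 2 + (-2 - 2*(-1 - 1 - 2*1 + 5*1)/(-5 + 2)) = 2 + (-2 - 2*(-1 - 1 - 2 + 5)/(-3)) = 2 + (-2 - 2*(-1)/3) = 2 + (-2 - 1*(-⅔)) = 2 + (-2 + ⅔) = 2 - 4/3 = ⅔ ≈ 0.66667)
(-108 + A)² = (-108 + ⅔)² = (-322/3)² = 103684/9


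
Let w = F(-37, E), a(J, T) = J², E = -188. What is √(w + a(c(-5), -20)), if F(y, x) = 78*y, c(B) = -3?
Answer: I*√2877 ≈ 53.638*I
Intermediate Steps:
w = -2886 (w = 78*(-37) = -2886)
√(w + a(c(-5), -20)) = √(-2886 + (-3)²) = √(-2886 + 9) = √(-2877) = I*√2877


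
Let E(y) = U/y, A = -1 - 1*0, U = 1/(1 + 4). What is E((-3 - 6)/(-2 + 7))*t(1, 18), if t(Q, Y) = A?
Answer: 1/9 ≈ 0.11111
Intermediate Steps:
U = 1/5 ≈ 0.20000
A = -1 (A = -1 + 0 = -1)
t(Q, Y) = -1
E(y) = 1/(5*y)
E((-3 - 6)/(-2 + 7))*t(1, 18) = (1/(5*(((-3 - 6)/(-2 + 7)))))*(-1) = (1/(5*((-9/5))))*(-1) = (1/(5*((-9*1/5))))*(-1) = (1/(5*(-9/5)))*(-1) = ((1/5)*(-5/9))*(-1) = -1/9*(-1) = 1/9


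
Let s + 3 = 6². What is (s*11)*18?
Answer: 6534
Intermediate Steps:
s = 33 (s = -3 + 6² = -3 + 36 = 33)
(s*11)*18 = (33*11)*18 = 363*18 = 6534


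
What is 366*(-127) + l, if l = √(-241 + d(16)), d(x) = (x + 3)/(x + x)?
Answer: -46482 + 7*I*√314/8 ≈ -46482.0 + 15.505*I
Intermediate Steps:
d(x) = (3 + x)/(2*x) (d(x) = (3 + x)/((2*x)) = (3 + x)*(1/(2*x)) = (3 + x)/(2*x))
l = 7*I*√314/8 (l = √(-241 + (½)*(3 + 16)/16) = √(-241 + (½)*(1/16)*19) = √(-241 + 19/32) = √(-7693/32) = 7*I*√314/8 ≈ 15.505*I)
366*(-127) + l = 366*(-127) + 7*I*√314/8 = -46482 + 7*I*√314/8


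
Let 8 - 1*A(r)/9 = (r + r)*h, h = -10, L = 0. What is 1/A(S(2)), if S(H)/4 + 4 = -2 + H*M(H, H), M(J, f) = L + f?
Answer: -1/1368 ≈ -0.00073099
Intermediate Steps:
M(J, f) = f (M(J, f) = 0 + f = f)
S(H) = -24 + 4*H**2 (S(H) = -16 + 4*(-2 + H*H) = -16 + 4*(-2 + H**2) = -16 + (-8 + 4*H**2) = -24 + 4*H**2)
A(r) = 72 + 180*r (A(r) = 72 - 9*(r + r)*(-10) = 72 - 9*2*r*(-10) = 72 - (-180)*r = 72 + 180*r)
1/A(S(2)) = 1/(72 + 180*(-24 + 4*2**2)) = 1/(72 + 180*(-24 + 4*4)) = 1/(72 + 180*(-24 + 16)) = 1/(72 + 180*(-8)) = 1/(72 - 1440) = 1/(-1368) = -1/1368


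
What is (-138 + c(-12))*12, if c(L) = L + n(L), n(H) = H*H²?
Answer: -22536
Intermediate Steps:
n(H) = H³
c(L) = L + L³
(-138 + c(-12))*12 = (-138 + (-12 + (-12)³))*12 = (-138 + (-12 - 1728))*12 = (-138 - 1740)*12 = -1878*12 = -22536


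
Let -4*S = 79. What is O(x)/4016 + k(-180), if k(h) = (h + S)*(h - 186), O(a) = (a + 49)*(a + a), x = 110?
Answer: 73409679/1004 ≈ 73117.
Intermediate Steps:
S = -79/4 (S = -1/4*79 = -79/4 ≈ -19.750)
O(a) = 2*a*(49 + a) (O(a) = (49 + a)*(2*a) = 2*a*(49 + a))
k(h) = (-186 + h)*(-79/4 + h) (k(h) = (h - 79/4)*(h - 186) = (-79/4 + h)*(-186 + h) = (-186 + h)*(-79/4 + h))
O(x)/4016 + k(-180) = (2*110*(49 + 110))/4016 + (7347/2 + (-180)**2 - 823/4*(-180)) = (2*110*159)*(1/4016) + (7347/2 + 32400 + 37035) = 34980*(1/4016) + 146217/2 = 8745/1004 + 146217/2 = 73409679/1004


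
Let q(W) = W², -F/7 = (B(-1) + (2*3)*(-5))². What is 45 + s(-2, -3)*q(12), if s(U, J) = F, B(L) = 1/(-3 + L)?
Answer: -922338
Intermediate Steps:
F = -102487/16 (F = -7*(1/(-3 - 1) + (2*3)*(-5))² = -7*(1/(-4) + 6*(-5))² = -7*(-¼ - 30)² = -7*(-121/4)² = -7*14641/16 = -102487/16 ≈ -6405.4)
s(U, J) = -102487/16
45 + s(-2, -3)*q(12) = 45 - 102487/16*12² = 45 - 102487/16*144 = 45 - 922383 = -922338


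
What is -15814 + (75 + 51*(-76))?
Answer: -19615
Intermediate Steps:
-15814 + (75 + 51*(-76)) = -15814 + (75 - 3876) = -15814 - 3801 = -19615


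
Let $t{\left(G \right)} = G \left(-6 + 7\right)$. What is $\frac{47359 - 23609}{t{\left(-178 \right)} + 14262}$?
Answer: $\frac{11875}{7042} \approx 1.6863$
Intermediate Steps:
$t{\left(G \right)} = G$ ($t{\left(G \right)} = G 1 = G$)
$\frac{47359 - 23609}{t{\left(-178 \right)} + 14262} = \frac{47359 - 23609}{-178 + 14262} = \frac{23750}{14084} = 23750 \cdot \frac{1}{14084} = \frac{11875}{7042}$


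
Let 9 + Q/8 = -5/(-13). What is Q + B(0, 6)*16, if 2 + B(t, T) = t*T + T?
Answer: -64/13 ≈ -4.9231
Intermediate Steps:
B(t, T) = -2 + T + T*t (B(t, T) = -2 + (t*T + T) = -2 + (T*t + T) = -2 + (T + T*t) = -2 + T + T*t)
Q = -896/13 (Q = -72 + 8*(-5/(-13)) = -72 + 8*(-5*(-1)/13) = -72 + 8*(-1*(-5/13)) = -72 + 8*(5/13) = -72 + 40/13 = -896/13 ≈ -68.923)
Q + B(0, 6)*16 = -896/13 + (-2 + 6 + 6*0)*16 = -896/13 + (-2 + 6 + 0)*16 = -896/13 + 4*16 = -896/13 + 64 = -64/13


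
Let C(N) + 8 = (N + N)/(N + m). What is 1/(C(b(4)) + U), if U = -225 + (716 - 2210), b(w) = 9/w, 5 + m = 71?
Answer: -91/157151 ≈ -0.00057906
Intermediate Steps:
m = 66 (m = -5 + 71 = 66)
C(N) = -8 + 2*N/(66 + N) (C(N) = -8 + (N + N)/(N + 66) = -8 + (2*N)/(66 + N) = -8 + 2*N/(66 + N))
U = -1719 (U = -225 - 1494 = -1719)
1/(C(b(4)) + U) = 1/(6*(-88 - 9/4)/(66 + 9/4) - 1719) = 1/(6*(-88 - 9/4)/(66 + 9*(1/4)) - 1719) = 1/(6*(-88 - 1*9/4)/(66 + 9/4) - 1719) = 1/(6*(-88 - 9/4)/(273/4) - 1719) = 1/(6*(4/273)*(-361/4) - 1719) = 1/(-722/91 - 1719) = 1/(-157151/91) = -91/157151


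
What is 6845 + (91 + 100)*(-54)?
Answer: -3469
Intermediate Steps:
6845 + (91 + 100)*(-54) = 6845 + 191*(-54) = 6845 - 10314 = -3469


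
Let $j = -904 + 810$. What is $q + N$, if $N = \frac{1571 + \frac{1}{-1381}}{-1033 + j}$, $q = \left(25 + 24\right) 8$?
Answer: $\frac{607934154}{1556387} \approx 390.61$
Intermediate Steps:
$q = 392$ ($q = 49 \cdot 8 = 392$)
$j = -94$
$N = - \frac{2169550}{1556387}$ ($N = \frac{1571 + \frac{1}{-1381}}{-1033 - 94} = \frac{1571 - \frac{1}{1381}}{-1127} = \frac{2169550}{1381} \left(- \frac{1}{1127}\right) = - \frac{2169550}{1556387} \approx -1.394$)
$q + N = 392 - \frac{2169550}{1556387} = \frac{607934154}{1556387}$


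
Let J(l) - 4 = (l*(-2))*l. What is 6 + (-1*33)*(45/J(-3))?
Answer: 1569/14 ≈ 112.07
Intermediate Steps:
J(l) = 4 - 2*l² (J(l) = 4 + (l*(-2))*l = 4 + (-2*l)*l = 4 - 2*l²)
6 + (-1*33)*(45/J(-3)) = 6 + (-1*33)*(45/(4 - 2*(-3)²)) = 6 - 1485/(4 - 2*9) = 6 - 1485/(4 - 18) = 6 - 1485/(-14) = 6 - 1485*(-1)/14 = 6 - 33*(-45/14) = 6 + 1485/14 = 1569/14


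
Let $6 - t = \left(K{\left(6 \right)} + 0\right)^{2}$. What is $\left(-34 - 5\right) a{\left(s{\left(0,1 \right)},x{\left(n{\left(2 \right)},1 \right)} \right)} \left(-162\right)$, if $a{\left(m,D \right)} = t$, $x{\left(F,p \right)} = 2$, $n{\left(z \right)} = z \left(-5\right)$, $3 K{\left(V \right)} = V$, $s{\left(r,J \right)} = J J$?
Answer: $12636$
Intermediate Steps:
$s{\left(r,J \right)} = J^{2}$
$K{\left(V \right)} = \frac{V}{3}$
$n{\left(z \right)} = - 5 z$
$t = 2$ ($t = 6 - \left(\frac{1}{3} \cdot 6 + 0\right)^{2} = 6 - \left(2 + 0\right)^{2} = 6 - 2^{2} = 6 - 4 = 2$)
$a{\left(m,D \right)} = 2$
$\left(-34 - 5\right) a{\left(s{\left(0,1 \right)},x{\left(n{\left(2 \right)},1 \right)} \right)} \left(-162\right) = \left(-34 - 5\right) 2 \left(-162\right) = \left(-39\right) 2 \left(-162\right) = \left(-78\right) \left(-162\right) = 12636$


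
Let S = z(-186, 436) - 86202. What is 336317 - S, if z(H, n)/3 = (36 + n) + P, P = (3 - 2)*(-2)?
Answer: 421109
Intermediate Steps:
P = -2 (P = 1*(-2) = -2)
z(H, n) = 102 + 3*n (z(H, n) = 3*((36 + n) - 2) = 3*(34 + n) = 102 + 3*n)
S = -84792 (S = (102 + 3*436) - 86202 = (102 + 1308) - 86202 = 1410 - 86202 = -84792)
336317 - S = 336317 - 1*(-84792) = 336317 + 84792 = 421109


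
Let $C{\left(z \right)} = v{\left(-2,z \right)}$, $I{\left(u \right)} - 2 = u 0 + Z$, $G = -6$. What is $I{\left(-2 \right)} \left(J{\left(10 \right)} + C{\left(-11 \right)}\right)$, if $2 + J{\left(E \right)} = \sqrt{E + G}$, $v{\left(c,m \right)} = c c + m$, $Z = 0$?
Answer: $-14$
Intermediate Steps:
$v{\left(c,m \right)} = m + c^{2}$ ($v{\left(c,m \right)} = c^{2} + m = m + c^{2}$)
$I{\left(u \right)} = 2$ ($I{\left(u \right)} = 2 + \left(u 0 + 0\right) = 2 + \left(0 + 0\right) = 2 + 0 = 2$)
$C{\left(z \right)} = 4 + z$ ($C{\left(z \right)} = z + \left(-2\right)^{2} = z + 4 = 4 + z$)
$J{\left(E \right)} = -2 + \sqrt{-6 + E}$ ($J{\left(E \right)} = -2 + \sqrt{E - 6} = -2 + \sqrt{-6 + E}$)
$I{\left(-2 \right)} \left(J{\left(10 \right)} + C{\left(-11 \right)}\right) = 2 \left(\left(-2 + \sqrt{-6 + 10}\right) + \left(4 - 11\right)\right) = 2 \left(\left(-2 + \sqrt{4}\right) - 7\right) = 2 \left(\left(-2 + 2\right) - 7\right) = 2 \left(0 - 7\right) = 2 \left(-7\right) = -14$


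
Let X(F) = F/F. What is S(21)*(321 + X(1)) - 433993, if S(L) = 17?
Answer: -428519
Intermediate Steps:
X(F) = 1
S(21)*(321 + X(1)) - 433993 = 17*(321 + 1) - 433993 = 17*322 - 433993 = 5474 - 433993 = -428519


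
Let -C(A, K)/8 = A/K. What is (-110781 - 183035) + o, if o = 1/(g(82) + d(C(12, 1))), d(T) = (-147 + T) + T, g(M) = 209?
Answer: -38196081/130 ≈ -2.9382e+5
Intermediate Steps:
C(A, K) = -8*A/K
d(T) = -147 + 2*T
o = -1/130 (o = 1/(209 + (-147 + 2*(-8*12/1))) = 1/(209 + (-147 + 2*(-8*12*1))) = 1/(209 + (-147 + 2*(-96))) = 1/(209 + (-147 - 192)) = 1/(209 - 339) = 1/(-130) = -1/130 ≈ -0.0076923)
(-110781 - 183035) + o = (-110781 - 183035) - 1/130 = -293816 - 1/130 = -38196081/130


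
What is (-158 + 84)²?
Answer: 5476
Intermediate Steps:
(-158 + 84)² = (-74)² = 5476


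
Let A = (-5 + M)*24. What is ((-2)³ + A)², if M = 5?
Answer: 64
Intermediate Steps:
A = 0 (A = (-5 + 5)*24 = 0*24 = 0)
((-2)³ + A)² = ((-2)³ + 0)² = (-8 + 0)² = (-8)² = 64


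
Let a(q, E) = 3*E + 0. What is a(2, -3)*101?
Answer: -909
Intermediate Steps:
a(q, E) = 3*E
a(2, -3)*101 = (3*(-3))*101 = -9*101 = -909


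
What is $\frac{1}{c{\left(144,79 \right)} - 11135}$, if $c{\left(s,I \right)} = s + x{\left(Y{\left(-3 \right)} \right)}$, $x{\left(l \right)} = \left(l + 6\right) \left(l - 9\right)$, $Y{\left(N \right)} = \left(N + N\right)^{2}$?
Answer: $- \frac{1}{9857} \approx -0.00010145$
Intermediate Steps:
$Y{\left(N \right)} = 4 N^{2}$ ($Y{\left(N \right)} = \left(2 N\right)^{2} = 4 N^{2}$)
$x{\left(l \right)} = \left(-9 + l\right) \left(6 + l\right)$ ($x{\left(l \right)} = \left(6 + l\right) \left(-9 + l\right) = \left(-9 + l\right) \left(6 + l\right)$)
$c{\left(s,I \right)} = 1134 + s$ ($c{\left(s,I \right)} = s - \left(54 - 1296 + 3 \cdot 4 \left(-3\right)^{2}\right) = s - \left(54 - 1296 + 3 \cdot 4 \cdot 9\right) = s - \left(162 - 1296\right) = s - -1134 = s + 1134 = 1134 + s$)
$\frac{1}{c{\left(144,79 \right)} - 11135} = \frac{1}{\left(1134 + 144\right) - 11135} = \frac{1}{1278 - 11135} = \frac{1}{-9857} = - \frac{1}{9857}$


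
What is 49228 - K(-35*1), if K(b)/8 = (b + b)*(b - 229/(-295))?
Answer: 1773700/59 ≈ 30063.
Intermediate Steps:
K(b) = 16*b*(229/295 + b) (K(b) = 8*((b + b)*(b - 229/(-295))) = 8*((2*b)*(b - 229*(-1/295))) = 8*((2*b)*(b + 229/295)) = 8*((2*b)*(229/295 + b)) = 8*(2*b*(229/295 + b)) = 16*b*(229/295 + b))
49228 - K(-35*1) = 49228 - 16*(-35*1)*(229 + 295*(-35*1))/295 = 49228 - 16*(-35)*(229 + 295*(-35))/295 = 49228 - 16*(-35)*(229 - 10325)/295 = 49228 - 16*(-35)*(-10096)/295 = 49228 - 1*1130752/59 = 49228 - 1130752/59 = 1773700/59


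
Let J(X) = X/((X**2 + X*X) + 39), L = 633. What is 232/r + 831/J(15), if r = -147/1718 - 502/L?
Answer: 128162087571/4777435 ≈ 26827.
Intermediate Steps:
J(X) = X/(39 + 2*X**2) (J(X) = X/((X**2 + X**2) + 39) = X/(2*X**2 + 39) = X/(39 + 2*X**2))
r = -955487/1087494 (r = -147/1718 - 502/633 = -955487/1087494 ≈ -0.87861)
232/r + 831/J(15) = 232/(-955487/1087494) + 831/((15/(39 + 2*15**2))) = 232*(-1087494/955487) + 831/((15/(39 + 2*225))) = -252298608/955487 + 831/((15/(39 + 450))) = -252298608/955487 + 831/((15/489)) = -252298608/955487 + 831/((15*(1/489))) = -252298608/955487 + 831/(5/163) = -252298608/955487 + 831*(163/5) = -252298608/955487 + 135453/5 = 128162087571/4777435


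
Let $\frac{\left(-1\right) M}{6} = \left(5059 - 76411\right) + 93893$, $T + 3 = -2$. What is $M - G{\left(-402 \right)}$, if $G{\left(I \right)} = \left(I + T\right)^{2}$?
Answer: $-300895$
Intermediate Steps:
$T = -5$ ($T = -3 - 2 = -5$)
$G{\left(I \right)} = \left(-5 + I\right)^{2}$ ($G{\left(I \right)} = \left(I - 5\right)^{2} = \left(-5 + I\right)^{2}$)
$M = -135246$ ($M = - 6 \left(\left(5059 - 76411\right) + 93893\right) = - 6 \left(-71352 + 93893\right) = \left(-6\right) 22541 = -135246$)
$M - G{\left(-402 \right)} = -135246 - \left(-5 - 402\right)^{2} = -135246 - \left(-407\right)^{2} = -135246 - 165649 = -300895$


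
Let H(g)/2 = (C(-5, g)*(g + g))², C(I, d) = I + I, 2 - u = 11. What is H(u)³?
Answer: 272097792000000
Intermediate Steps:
u = -9 (u = 2 - 1*11 = 2 - 11 = -9)
C(I, d) = 2*I
H(g) = 800*g² (H(g) = 2*((2*(-5))*(g + g))² = 2*(-20*g)² = 2*(400*g²) = 800*g²)
H(u)³ = (800*(-9)²)³ = (800*81)³ = 64800³ = 272097792000000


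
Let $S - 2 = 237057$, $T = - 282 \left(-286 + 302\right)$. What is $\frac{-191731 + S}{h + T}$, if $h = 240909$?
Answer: $\frac{45328}{236397} \approx 0.19175$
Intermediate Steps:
$T = -4512$ ($T = \left(-282\right) 16 = -4512$)
$S = 237059$ ($S = 2 + 237057 = 237059$)
$\frac{-191731 + S}{h + T} = \frac{-191731 + 237059}{240909 - 4512} = \frac{45328}{236397}$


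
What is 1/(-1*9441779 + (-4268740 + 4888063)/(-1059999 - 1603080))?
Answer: -887693/8381401332288 ≈ -1.0591e-7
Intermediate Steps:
1/(-1*9441779 + (-4268740 + 4888063)/(-1059999 - 1603080)) = 1/(-9441779 + 619323/(-2663079)) = 1/(-9441779 + 619323*(-1/2663079)) = 1/(-9441779 - 206441/887693) = 1/(-8381401332288/887693) = -887693/8381401332288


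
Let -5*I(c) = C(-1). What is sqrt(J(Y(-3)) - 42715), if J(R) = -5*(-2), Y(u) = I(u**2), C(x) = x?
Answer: 3*I*sqrt(4745) ≈ 206.65*I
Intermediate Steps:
I(c) = 1/5 (I(c) = -1/5*(-1) = 1/5)
Y(u) = 1/5
J(R) = 10
sqrt(J(Y(-3)) - 42715) = sqrt(10 - 42715) = sqrt(-42705) = 3*I*sqrt(4745)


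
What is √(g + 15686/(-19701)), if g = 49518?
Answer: 16*√68938973/597 ≈ 222.52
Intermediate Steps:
√(g + 15686/(-19701)) = √(49518 + 15686/(-19701)) = √(49518 + 15686*(-1/19701)) = √(49518 - 1426/1791) = √(88685312/1791) = 16*√68938973/597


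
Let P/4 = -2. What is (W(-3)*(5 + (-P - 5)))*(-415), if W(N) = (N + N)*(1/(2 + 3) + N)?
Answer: -55776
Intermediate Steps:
P = -8 (P = 4*(-2) = -8)
W(N) = 2*N*(⅕ + N) (W(N) = (2*N)*(1/5 + N) = (2*N)*(⅕ + N) = 2*N*(⅕ + N))
(W(-3)*(5 + (-P - 5)))*(-415) = (((⅖)*(-3)*(1 + 5*(-3)))*(5 + (-1*(-8) - 5)))*(-415) = (((⅖)*(-3)*(1 - 15))*(5 + (8 - 5)))*(-415) = (((⅖)*(-3)*(-14))*(5 + 3))*(-415) = ((84/5)*8)*(-415) = (672/5)*(-415) = -55776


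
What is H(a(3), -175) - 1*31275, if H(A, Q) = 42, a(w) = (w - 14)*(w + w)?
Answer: -31233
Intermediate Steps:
a(w) = 2*w*(-14 + w) (a(w) = (-14 + w)*(2*w) = 2*w*(-14 + w))
H(a(3), -175) - 1*31275 = 42 - 1*31275 = 42 - 31275 = -31233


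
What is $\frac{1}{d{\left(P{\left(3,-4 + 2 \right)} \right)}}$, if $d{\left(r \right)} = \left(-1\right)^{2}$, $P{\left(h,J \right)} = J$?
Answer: $1$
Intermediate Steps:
$d{\left(r \right)} = 1$
$\frac{1}{d{\left(P{\left(3,-4 + 2 \right)} \right)}} = 1^{-1} = 1$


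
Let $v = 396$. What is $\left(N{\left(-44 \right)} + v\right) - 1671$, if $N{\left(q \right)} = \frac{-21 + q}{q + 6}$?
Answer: $- \frac{48385}{38} \approx -1273.3$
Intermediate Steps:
$N{\left(q \right)} = \frac{-21 + q}{6 + q}$
$\left(N{\left(-44 \right)} + v\right) - 1671 = \left(\frac{-21 - 44}{6 - 44} + 396\right) - 1671 = \left(\frac{1}{-38} \left(-65\right) + 396\right) - 1671 = \left(\left(- \frac{1}{38}\right) \left(-65\right) + 396\right) - 1671 = \left(\frac{65}{38} + 396\right) - 1671 = \frac{15113}{38} - 1671 = - \frac{48385}{38}$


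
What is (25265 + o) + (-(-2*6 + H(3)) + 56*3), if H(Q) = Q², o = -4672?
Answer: 20764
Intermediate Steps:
(25265 + o) + (-(-2*6 + H(3)) + 56*3) = (25265 - 4672) + (-(-2*6 + 3²) + 56*3) = 20593 + (-(-12 + 9) + 168) = 20593 + (-1*(-3) + 168) = 20593 + (3 + 168) = 20593 + 171 = 20764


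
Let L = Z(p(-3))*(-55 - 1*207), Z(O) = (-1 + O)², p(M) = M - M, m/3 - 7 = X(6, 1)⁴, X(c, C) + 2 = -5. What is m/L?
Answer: -3612/131 ≈ -27.573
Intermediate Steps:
X(c, C) = -7 (X(c, C) = -2 - 5 = -7)
m = 7224 (m = 21 + 3*(-7)⁴ = 21 + 3*2401 = 21 + 7203 = 7224)
p(M) = 0
L = -262 (L = (-1 + 0)²*(-55 - 1*207) = (-1)²*(-55 - 207) = 1*(-262) = -262)
m/L = 7224/(-262) = 7224*(-1/262) = -3612/131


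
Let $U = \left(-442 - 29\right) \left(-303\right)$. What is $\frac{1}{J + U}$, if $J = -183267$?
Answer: $- \frac{1}{40554} \approx -2.4658 \cdot 10^{-5}$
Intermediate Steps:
$U = 142713$ ($U = \left(-471\right) \left(-303\right) = 142713$)
$\frac{1}{J + U} = \frac{1}{-183267 + 142713} = \frac{1}{-40554} = - \frac{1}{40554}$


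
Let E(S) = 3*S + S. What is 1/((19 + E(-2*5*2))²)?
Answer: 1/3721 ≈ 0.00026874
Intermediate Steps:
E(S) = 4*S
1/((19 + E(-2*5*2))²) = 1/((19 + 4*(-2*5*2))²) = 1/((19 + 4*(-10*2))²) = 1/((19 + 4*(-20))²) = 1/((19 - 80)²) = 1/((-61)²) = 1/3721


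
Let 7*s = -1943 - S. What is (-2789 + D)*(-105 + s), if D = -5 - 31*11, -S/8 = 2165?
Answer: -45902670/7 ≈ -6.5575e+6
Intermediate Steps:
S = -17320 (S = -8*2165 = -17320)
s = 15377/7 (s = (-1943 - 1*(-17320))/7 = (-1943 + 17320)/7 = (⅐)*15377 = 15377/7 ≈ 2196.7)
D = -346 (D = -5 - 341 = -346)
(-2789 + D)*(-105 + s) = (-2789 - 346)*(-105 + 15377/7) = -3135*14642/7 = -45902670/7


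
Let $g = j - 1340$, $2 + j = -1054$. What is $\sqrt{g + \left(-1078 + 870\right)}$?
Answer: $2 i \sqrt{651} \approx 51.029 i$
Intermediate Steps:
$j = -1056$ ($j = -2 - 1054 = -1056$)
$g = -2396$ ($g = -1056 - 1340 = -2396$)
$\sqrt{g + \left(-1078 + 870\right)} = \sqrt{-2396 + \left(-1078 + 870\right)} = \sqrt{-2396 - 208} = \sqrt{-2604} = 2 i \sqrt{651}$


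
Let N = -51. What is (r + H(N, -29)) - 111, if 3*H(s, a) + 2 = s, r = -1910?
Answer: -6116/3 ≈ -2038.7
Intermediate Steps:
H(s, a) = -2/3 + s/3
(r + H(N, -29)) - 111 = (-1910 + (-2/3 + (1/3)*(-51))) - 111 = (-1910 + (-2/3 - 17)) - 111 = (-1910 - 53/3) - 111 = -5783/3 - 111 = -6116/3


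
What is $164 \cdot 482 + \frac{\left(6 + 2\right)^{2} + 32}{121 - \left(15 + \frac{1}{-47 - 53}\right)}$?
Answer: $\frac{837997448}{10601} \approx 79049.0$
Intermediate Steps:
$164 \cdot 482 + \frac{\left(6 + 2\right)^{2} + 32}{121 - \left(15 + \frac{1}{-47 - 53}\right)} = 79048 + \frac{8^{2} + 32}{121 - \frac{1499}{100}} = 79048 + \frac{64 + 32}{121 - \frac{1499}{100}} = 79048 + \frac{96}{121 + \left(-15 + \frac{1}{100}\right)} = 79048 + \frac{96}{121 - \frac{1499}{100}} = 79048 + \frac{96}{\frac{10601}{100}} = 79048 + 96 \cdot \frac{100}{10601} = 79048 + \frac{9600}{10601} = \frac{837997448}{10601}$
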